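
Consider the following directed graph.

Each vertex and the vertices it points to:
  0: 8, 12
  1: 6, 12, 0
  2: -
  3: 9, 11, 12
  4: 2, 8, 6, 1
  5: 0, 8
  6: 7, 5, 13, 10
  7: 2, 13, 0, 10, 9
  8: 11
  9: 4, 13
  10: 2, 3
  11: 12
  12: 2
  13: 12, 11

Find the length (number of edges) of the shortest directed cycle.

4

For each vertex v, BFS finds the shortest path from v back to v.
The shortest such closed walk is 4 → 6 → 7 → 9 → 4, length 4.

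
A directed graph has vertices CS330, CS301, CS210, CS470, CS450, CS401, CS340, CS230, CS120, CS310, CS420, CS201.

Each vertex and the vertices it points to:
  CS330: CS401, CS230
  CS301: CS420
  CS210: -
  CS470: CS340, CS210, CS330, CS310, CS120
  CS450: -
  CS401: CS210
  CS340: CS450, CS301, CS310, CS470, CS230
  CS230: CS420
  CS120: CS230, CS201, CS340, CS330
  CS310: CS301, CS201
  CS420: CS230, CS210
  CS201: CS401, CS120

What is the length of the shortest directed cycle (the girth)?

2

For each vertex v, BFS finds the shortest path from v back to v.
The shortest such closed walk is CS470 → CS340 → CS470, length 2.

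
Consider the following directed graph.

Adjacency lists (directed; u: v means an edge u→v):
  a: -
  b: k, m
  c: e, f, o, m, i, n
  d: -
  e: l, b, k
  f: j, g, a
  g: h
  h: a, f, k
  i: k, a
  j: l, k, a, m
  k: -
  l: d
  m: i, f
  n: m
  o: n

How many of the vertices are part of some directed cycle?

5

A vertex is on a directed cycle iff it belongs to a strongly connected component of size ≥ 2 (or has a self-loop).
The vertices on cycles are {f, g, h, j, m} — 5 in total.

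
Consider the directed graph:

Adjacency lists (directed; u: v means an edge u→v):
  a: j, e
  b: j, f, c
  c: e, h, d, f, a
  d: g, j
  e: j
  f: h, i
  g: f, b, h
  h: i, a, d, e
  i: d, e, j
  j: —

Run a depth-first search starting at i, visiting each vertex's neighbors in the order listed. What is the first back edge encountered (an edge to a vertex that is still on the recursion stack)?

h→i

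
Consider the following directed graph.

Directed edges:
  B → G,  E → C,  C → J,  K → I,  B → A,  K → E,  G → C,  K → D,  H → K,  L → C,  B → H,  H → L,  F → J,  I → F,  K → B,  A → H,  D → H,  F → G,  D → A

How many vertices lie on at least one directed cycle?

A vertex is on a directed cycle iff it belongs to a strongly connected component of size ≥ 2 (or has a self-loop).
The vertices on cycles are {A, B, D, H, K} — 5 in total.

5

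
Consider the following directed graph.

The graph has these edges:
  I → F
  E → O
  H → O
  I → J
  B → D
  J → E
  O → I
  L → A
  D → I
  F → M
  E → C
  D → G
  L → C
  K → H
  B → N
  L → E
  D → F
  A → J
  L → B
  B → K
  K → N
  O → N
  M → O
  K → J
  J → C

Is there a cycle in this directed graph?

DFS with white/gray/black marking, starting from D:
D gray
  I gray
    J gray
      E gray
        C gray
        C black
        O gray
          N gray
          N black
          O→I: I is gray → back edge
Back edge found, so a cycle exists: I → J → E → O → I.

Yes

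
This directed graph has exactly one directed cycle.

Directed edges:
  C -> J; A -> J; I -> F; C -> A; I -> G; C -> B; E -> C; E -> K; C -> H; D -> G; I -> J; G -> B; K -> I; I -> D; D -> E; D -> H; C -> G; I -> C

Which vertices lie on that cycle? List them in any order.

D, E, I, K

DFS with gray/black marking from I:
I gray
  G gray
    B gray
    B black
  G black
  D gray
    H gray
    H black
    E gray
      C gray
        C→H: H black — skip
        A gray
          J gray
          J black
        A black
        C→G: G black — skip
        C→J: J black — skip
        C→B: B black — skip
      C black
      K gray
        K→I: I is gray → back edge
Back edge closes the cycle I → D → E → K → I; its vertices are {D, E, I, K}.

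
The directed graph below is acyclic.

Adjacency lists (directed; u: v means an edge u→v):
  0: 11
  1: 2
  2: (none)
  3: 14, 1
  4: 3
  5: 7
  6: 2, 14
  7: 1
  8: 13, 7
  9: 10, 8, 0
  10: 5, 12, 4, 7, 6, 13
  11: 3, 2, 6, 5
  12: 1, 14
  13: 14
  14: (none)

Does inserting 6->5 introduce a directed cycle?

No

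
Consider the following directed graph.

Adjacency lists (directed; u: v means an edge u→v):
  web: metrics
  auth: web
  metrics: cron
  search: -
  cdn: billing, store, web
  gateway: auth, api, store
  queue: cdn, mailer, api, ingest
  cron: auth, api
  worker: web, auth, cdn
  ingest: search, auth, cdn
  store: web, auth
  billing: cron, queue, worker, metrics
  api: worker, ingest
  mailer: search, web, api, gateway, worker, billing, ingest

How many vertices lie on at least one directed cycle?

13

A vertex is on a directed cycle iff it belongs to a strongly connected component of size ≥ 2 (or has a self-loop).
The vertices on cycles are {api, cdn, web, auth, cron, queue, store, ingest, mailer, worker, billing, gateway, metrics} — 13 in total.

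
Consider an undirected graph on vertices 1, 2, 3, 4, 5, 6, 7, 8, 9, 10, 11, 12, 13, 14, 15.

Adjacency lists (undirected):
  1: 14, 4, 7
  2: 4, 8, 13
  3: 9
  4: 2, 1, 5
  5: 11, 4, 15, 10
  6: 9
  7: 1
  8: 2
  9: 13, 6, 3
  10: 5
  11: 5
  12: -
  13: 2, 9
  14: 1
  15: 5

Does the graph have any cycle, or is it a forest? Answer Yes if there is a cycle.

No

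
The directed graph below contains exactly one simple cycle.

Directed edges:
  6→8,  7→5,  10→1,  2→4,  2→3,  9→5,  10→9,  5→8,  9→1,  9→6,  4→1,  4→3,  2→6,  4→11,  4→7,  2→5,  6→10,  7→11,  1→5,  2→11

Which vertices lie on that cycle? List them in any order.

6, 9, 10

DFS with gray/black marking from 6:
6 gray
  10 gray
    9 gray
      1 gray
        5 gray
          8 gray
          8 black
        5 black
      1 black
      9→6: 6 is gray → back edge
Back edge closes the cycle 6 → 10 → 9 → 6; its vertices are {6, 9, 10}.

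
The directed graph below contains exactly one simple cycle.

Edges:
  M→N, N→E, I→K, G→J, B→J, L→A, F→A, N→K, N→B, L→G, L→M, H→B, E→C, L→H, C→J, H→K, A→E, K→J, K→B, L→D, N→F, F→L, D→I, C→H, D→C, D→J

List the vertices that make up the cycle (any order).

DFS with gray/black marking from F:
F gray
  L gray
    A gray
      E gray
        C gray
          H gray
            B gray
              J gray
              J black
            B black
            K gray
              K→J: J black — skip
              K→B: B black — skip
            K black
          H black
          C→J: J black — skip
        C black
      E black
    A black
    G gray
      G→J: J black — skip
    G black
    L→H: H black — skip
    M gray
      N gray
        N→F: F is gray → back edge
Back edge closes the cycle F → L → M → N → F; its vertices are {F, L, M, N}.

F, L, M, N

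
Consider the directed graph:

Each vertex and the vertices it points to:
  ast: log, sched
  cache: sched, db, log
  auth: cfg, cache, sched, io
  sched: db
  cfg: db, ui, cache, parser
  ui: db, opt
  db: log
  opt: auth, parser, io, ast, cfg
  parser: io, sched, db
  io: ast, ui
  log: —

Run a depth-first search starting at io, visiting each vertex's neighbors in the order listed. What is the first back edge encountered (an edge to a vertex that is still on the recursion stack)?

cfg->ui

DFS from io (visiting each vertex's neighbors in the order listed); mark gray on enter, black on exit:
io gray
  ast gray
    log gray
    log black
    sched gray
      db gray
        db→log: log black — skip
      db black
    sched black
  ast black
  ui gray
    ui→db: db black — skip
    opt gray
      auth gray
        cfg gray
          cfg→db: db black — skip
          cfg→ui: ui is gray → back edge
First back edge: cfg → ui.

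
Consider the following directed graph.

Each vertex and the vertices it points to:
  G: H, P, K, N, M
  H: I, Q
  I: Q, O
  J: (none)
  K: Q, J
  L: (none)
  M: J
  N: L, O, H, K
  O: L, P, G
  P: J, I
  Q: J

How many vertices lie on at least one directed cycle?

6

A vertex is on a directed cycle iff it belongs to a strongly connected component of size ≥ 2 (or has a self-loop).
The vertices on cycles are {G, H, I, N, O, P} — 6 in total.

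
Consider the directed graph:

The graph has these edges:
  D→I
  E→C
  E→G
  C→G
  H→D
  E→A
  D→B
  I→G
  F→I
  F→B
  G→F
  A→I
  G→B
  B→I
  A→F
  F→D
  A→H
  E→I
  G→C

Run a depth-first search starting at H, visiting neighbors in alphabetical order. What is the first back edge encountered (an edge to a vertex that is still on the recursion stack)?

G→B

DFS from H (visiting neighbors in alphabetical order); mark gray on enter, black on exit:
H gray
  D gray
    B gray
      I gray
        G gray
          G→B: B is gray → back edge
First back edge: G → B.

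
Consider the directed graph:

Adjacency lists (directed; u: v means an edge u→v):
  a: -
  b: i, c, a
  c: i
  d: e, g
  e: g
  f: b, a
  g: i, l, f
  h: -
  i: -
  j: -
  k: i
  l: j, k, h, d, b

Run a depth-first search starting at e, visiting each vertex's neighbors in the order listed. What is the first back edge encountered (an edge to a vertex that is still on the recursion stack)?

DFS from e (visiting each vertex's neighbors in the order listed); mark gray on enter, black on exit:
e gray
  g gray
    i gray
    i black
    l gray
      j gray
      j black
      k gray
        k→i: i black — skip
      k black
      h gray
      h black
      d gray
        d→e: e is gray → back edge
First back edge: d → e.

d->e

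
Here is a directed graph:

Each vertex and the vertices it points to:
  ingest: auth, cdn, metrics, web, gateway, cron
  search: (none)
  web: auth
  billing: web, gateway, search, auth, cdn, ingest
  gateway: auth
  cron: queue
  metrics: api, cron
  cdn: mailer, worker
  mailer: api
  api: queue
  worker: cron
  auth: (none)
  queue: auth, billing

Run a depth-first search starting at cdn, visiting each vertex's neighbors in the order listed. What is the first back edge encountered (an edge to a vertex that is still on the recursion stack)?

billing->cdn

DFS from cdn (visiting each vertex's neighbors in the order listed); mark gray on enter, black on exit:
cdn gray
  mailer gray
    api gray
      queue gray
        auth gray
        auth black
        billing gray
          web gray
            web→auth: auth black — skip
          web black
          gateway gray
            gateway→auth: auth black — skip
          gateway black
          search gray
          search black
          billing→auth: auth black — skip
          billing→cdn: cdn is gray → back edge
First back edge: billing → cdn.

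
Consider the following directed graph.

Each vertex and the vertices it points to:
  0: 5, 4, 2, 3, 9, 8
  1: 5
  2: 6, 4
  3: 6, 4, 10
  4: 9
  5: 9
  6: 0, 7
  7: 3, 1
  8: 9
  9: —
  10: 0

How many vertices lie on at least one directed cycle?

6

A vertex is on a directed cycle iff it belongs to a strongly connected component of size ≥ 2 (or has a self-loop).
The vertices on cycles are {0, 2, 3, 6, 7, 10} — 6 in total.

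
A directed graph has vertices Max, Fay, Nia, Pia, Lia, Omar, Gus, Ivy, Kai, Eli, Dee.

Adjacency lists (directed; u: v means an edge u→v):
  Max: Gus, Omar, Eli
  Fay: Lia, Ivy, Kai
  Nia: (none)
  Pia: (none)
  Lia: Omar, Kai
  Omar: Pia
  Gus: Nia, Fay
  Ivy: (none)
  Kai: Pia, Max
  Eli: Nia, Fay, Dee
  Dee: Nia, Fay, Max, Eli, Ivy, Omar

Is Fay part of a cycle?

Yes

Fay is on a cycle iff Fay can reach itself via ≥1 edge.
Fay → Kai → Max → Gus → Fay — yes.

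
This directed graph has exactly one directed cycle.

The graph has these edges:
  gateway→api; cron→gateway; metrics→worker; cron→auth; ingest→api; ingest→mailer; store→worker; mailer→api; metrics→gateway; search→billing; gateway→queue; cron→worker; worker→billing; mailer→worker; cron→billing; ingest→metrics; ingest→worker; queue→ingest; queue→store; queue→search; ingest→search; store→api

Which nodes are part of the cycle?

queue, ingest, gateway, metrics

DFS with gray/black marking from gateway:
gateway gray
  api gray
  api black
  queue gray
    ingest gray
      worker gray
        billing gray
        billing black
      worker black
      metrics gray
        metrics→worker: worker black — skip
        metrics→gateway: gateway is gray → back edge
Back edge closes the cycle gateway → queue → ingest → metrics → gateway; its vertices are {queue, ingest, gateway, metrics}.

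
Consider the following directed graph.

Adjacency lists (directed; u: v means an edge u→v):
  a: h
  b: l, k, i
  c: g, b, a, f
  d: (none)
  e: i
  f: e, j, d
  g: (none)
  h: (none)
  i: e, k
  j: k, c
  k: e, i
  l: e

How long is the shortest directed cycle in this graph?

2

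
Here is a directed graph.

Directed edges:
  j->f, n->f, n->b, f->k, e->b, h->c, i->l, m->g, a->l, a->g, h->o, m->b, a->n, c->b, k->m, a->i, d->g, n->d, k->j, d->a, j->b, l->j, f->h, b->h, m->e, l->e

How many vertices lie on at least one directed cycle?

9

A vertex is on a directed cycle iff it belongs to a strongly connected component of size ≥ 2 (or has a self-loop).
The vertices on cycles are {a, b, c, d, f, h, j, k, n} — 9 in total.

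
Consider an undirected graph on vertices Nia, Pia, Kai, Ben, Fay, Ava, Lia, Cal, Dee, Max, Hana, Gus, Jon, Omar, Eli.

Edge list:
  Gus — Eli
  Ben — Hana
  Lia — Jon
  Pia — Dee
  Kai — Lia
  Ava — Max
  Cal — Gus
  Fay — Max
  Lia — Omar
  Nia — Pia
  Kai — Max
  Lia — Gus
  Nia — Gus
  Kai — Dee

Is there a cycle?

Yes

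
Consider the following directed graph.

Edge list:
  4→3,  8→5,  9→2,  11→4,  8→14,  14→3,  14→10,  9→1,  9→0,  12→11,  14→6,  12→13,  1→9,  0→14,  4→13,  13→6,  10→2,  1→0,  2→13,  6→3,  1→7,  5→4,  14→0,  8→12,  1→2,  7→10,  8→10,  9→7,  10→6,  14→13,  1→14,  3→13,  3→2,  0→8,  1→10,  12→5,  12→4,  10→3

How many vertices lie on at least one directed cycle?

A vertex is on a directed cycle iff it belongs to a strongly connected component of size ≥ 2 (or has a self-loop).
The vertices on cycles are {0, 1, 2, 3, 6, 8, 9, 13, 14} — 9 in total.

9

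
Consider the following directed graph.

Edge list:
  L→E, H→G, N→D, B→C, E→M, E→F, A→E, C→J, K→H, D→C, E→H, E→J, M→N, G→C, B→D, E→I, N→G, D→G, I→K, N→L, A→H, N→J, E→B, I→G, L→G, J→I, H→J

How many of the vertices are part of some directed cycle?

10

A vertex is on a directed cycle iff it belongs to a strongly connected component of size ≥ 2 (or has a self-loop).
The vertices on cycles are {C, E, G, H, I, J, K, L, M, N} — 10 in total.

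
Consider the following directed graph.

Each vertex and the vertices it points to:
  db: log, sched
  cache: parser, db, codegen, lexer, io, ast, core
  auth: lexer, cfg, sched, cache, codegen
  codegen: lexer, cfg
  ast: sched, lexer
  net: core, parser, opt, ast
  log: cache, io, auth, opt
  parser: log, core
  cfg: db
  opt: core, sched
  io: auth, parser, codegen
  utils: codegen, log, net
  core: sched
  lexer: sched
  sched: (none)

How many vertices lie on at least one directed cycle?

A vertex is on a directed cycle iff it belongs to a strongly connected component of size ≥ 2 (or has a self-loop).
The vertices on cycles are {db, io, cfg, log, auth, cache, parser, codegen} — 8 in total.

8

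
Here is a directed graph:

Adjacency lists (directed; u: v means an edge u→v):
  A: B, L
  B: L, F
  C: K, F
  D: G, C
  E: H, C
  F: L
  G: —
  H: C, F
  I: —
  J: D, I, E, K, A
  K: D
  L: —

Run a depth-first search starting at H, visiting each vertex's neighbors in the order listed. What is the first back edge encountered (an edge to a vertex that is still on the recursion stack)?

D->C

DFS from H (visiting each vertex's neighbors in the order listed); mark gray on enter, black on exit:
H gray
  C gray
    K gray
      D gray
        G gray
        G black
        D→C: C is gray → back edge
First back edge: D → C.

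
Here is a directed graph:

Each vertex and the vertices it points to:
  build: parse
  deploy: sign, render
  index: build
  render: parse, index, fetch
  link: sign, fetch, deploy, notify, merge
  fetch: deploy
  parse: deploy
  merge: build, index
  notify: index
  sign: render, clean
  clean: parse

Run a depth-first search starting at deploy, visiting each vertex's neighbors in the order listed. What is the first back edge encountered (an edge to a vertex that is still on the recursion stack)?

DFS from deploy (visiting each vertex's neighbors in the order listed); mark gray on enter, black on exit:
deploy gray
  sign gray
    render gray
      parse gray
        parse→deploy: deploy is gray → back edge
First back edge: parse → deploy.

parse->deploy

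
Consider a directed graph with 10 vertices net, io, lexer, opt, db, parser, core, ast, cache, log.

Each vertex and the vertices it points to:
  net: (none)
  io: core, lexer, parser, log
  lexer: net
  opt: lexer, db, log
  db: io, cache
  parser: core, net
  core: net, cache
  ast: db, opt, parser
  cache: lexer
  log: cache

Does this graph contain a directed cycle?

No

DFS with white/gray/black marking, starting from opt:
opt gray
  lexer gray
    net gray
    net black
  lexer black
  db gray
    io gray
      core gray
        core→net: net black — skip
        cache gray
          cache→lexer: lexer black — skip
        cache black
      core black
      io→lexer: lexer black — skip
      parser gray
        parser→core: core black — skip
        parser→net: net black — skip
      parser black
      log gray
        log→cache: cache black — skip
      log black
    io black
    db→cache: cache black — skip
  db black
  opt→log: log black — skip
opt black
ast gray
  ast→db: db black — skip
  ast→opt: opt black — skip
  ast→parser: parser black — skip
ast black
Every edge goes to a white or black vertex — no back edge, so the graph is acyclic.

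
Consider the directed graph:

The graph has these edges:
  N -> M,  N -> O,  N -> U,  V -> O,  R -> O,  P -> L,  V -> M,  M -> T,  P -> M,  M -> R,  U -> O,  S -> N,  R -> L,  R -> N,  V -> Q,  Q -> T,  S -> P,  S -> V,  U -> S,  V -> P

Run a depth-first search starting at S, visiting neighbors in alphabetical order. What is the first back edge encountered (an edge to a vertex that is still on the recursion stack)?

R→N

DFS from S (visiting neighbors in alphabetical order); mark gray on enter, black on exit:
S gray
  N gray
    M gray
      R gray
        L gray
        L black
        R→N: N is gray → back edge
First back edge: R → N.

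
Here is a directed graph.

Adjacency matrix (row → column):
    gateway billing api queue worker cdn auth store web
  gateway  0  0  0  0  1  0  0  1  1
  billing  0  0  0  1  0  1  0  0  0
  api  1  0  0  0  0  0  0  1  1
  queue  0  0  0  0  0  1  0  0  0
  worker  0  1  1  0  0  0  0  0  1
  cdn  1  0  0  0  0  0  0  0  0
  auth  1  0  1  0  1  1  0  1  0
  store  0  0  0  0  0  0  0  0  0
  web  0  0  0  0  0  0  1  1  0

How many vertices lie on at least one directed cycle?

A vertex is on a directed cycle iff it belongs to a strongly connected component of size ≥ 2 (or has a self-loop).
The vertices on cycles are {api, cdn, web, auth, queue, worker, billing, gateway} — 8 in total.

8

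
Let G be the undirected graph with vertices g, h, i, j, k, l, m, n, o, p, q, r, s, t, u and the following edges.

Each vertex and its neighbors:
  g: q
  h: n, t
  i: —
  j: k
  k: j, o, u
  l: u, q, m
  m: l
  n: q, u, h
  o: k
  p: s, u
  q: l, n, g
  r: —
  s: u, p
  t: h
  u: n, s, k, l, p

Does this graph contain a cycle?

Yes

DFS, tracking each vertex's parent; an edge to a visited non-parent vertex closes a cycle.
Start from g:
visit g (parent –)
  visit q (parent g)
    visit l (parent q)
      visit u (parent l)
        visit n (parent u)
          n–q: q visited and ≠ parent → cycle
Cycle: q – l – u – n – q.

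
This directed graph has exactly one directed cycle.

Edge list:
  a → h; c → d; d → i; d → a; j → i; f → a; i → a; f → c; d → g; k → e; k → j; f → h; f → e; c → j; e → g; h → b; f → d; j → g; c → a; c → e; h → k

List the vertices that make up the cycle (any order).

DFS with gray/black marking from h:
h gray
  b gray
  b black
  k gray
    j gray
      i gray
        a gray
          a→h: h is gray → back edge
Back edge closes the cycle h → k → j → i → a → h; its vertices are {a, h, i, j, k}.

a, h, i, j, k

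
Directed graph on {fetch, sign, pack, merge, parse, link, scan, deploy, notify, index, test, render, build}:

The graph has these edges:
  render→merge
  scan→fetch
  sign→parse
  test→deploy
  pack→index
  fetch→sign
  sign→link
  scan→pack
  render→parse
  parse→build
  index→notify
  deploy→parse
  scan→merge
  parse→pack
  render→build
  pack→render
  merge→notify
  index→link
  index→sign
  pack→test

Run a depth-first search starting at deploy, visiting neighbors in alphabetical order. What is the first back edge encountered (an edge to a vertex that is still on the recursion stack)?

DFS from deploy (visiting neighbors in alphabetical order); mark gray on enter, black on exit:
deploy gray
  parse gray
    build gray
    build black
    pack gray
      index gray
        link gray
        link black
        notify gray
        notify black
        sign gray
          sign→link: link black — skip
          sign→parse: parse is gray → back edge
First back edge: sign → parse.

sign->parse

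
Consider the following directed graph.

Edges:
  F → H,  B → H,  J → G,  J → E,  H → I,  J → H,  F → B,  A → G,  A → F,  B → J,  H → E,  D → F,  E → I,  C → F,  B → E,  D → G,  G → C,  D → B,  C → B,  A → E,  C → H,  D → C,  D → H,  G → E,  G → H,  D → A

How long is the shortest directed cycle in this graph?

For each vertex v, BFS finds the shortest path from v back to v.
The shortest such closed walk is C → B → J → G → C, length 4.

4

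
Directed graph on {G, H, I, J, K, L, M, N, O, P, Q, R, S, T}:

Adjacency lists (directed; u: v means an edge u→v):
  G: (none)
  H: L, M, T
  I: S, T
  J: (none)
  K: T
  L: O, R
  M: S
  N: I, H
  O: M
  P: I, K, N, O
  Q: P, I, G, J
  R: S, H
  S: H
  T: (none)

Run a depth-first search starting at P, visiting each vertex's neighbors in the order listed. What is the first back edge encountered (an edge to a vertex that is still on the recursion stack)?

M→S

DFS from P (visiting each vertex's neighbors in the order listed); mark gray on enter, black on exit:
P gray
  I gray
    S gray
      H gray
        L gray
          O gray
            M gray
              M→S: S is gray → back edge
First back edge: M → S.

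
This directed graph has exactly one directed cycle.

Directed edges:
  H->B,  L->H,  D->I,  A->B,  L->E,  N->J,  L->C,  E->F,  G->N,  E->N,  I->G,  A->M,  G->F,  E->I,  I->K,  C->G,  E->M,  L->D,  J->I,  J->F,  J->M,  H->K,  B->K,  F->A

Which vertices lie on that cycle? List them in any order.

G, I, J, N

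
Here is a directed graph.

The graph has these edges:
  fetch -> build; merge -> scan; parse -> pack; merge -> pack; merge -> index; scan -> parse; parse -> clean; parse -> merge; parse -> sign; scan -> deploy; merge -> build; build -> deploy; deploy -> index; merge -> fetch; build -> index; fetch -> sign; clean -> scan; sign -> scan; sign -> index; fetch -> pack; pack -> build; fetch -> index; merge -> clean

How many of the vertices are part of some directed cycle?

6

A vertex is on a directed cycle iff it belongs to a strongly connected component of size ≥ 2 (or has a self-loop).
The vertices on cycles are {scan, sign, clean, fetch, merge, parse} — 6 in total.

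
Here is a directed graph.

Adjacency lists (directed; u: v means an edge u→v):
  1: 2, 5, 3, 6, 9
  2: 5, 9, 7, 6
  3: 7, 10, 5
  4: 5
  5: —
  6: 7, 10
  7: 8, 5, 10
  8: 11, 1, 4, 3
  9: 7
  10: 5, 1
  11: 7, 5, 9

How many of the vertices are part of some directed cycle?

9

A vertex is on a directed cycle iff it belongs to a strongly connected component of size ≥ 2 (or has a self-loop).
The vertices on cycles are {1, 2, 3, 6, 7, 8, 9, 10, 11} — 9 in total.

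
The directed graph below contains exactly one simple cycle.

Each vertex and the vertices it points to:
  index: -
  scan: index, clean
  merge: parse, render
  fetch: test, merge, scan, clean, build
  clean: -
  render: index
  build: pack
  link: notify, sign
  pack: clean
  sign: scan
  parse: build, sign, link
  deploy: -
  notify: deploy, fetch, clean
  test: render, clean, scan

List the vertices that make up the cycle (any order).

link, fetch, merge, parse, notify

DFS with gray/black marking from merge:
merge gray
  parse gray
    build gray
      pack gray
        clean gray
        clean black
      pack black
    build black
    sign gray
      scan gray
        index gray
        index black
        scan→clean: clean black — skip
      scan black
    sign black
    link gray
      notify gray
        deploy gray
        deploy black
        fetch gray
          test gray
            render gray
              render→index: index black — skip
            render black
            test→clean: clean black — skip
            test→scan: scan black — skip
          test black
          fetch→merge: merge is gray → back edge
Back edge closes the cycle merge → parse → link → notify → fetch → merge; its vertices are {link, fetch, merge, parse, notify}.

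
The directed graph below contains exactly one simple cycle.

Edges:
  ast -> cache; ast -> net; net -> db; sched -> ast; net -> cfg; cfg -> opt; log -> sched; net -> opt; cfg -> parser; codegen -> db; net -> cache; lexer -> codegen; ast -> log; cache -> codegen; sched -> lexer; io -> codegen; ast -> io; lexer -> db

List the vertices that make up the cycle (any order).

DFS with gray/black marking from log:
log gray
  sched gray
    ast gray
      ast→log: log is gray → back edge
Back edge closes the cycle log → sched → ast → log; its vertices are {ast, log, sched}.

ast, log, sched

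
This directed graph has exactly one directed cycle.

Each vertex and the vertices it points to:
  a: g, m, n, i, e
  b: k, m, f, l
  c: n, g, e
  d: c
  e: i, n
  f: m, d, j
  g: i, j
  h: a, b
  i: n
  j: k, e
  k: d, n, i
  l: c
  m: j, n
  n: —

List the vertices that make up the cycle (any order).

DFS with gray/black marking from k:
k gray
  d gray
    c gray
      n gray
      n black
      g gray
        i gray
          i→n: n black — skip
        i black
        j gray
          j→k: k is gray → back edge
Back edge closes the cycle k → d → c → g → j → k; its vertices are {c, d, g, j, k}.

c, d, g, j, k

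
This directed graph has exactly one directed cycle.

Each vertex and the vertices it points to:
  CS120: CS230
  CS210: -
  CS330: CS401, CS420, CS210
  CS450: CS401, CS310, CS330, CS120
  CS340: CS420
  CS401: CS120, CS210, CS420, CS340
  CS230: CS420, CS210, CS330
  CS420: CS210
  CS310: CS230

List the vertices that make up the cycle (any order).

CS120, CS230, CS330, CS401

DFS with gray/black marking from CS330:
CS330 gray
  CS401 gray
    CS120 gray
      CS230 gray
        CS420 gray
          CS210 gray
          CS210 black
        CS420 black
        CS230→CS210: CS210 black — skip
        CS230→CS330: CS330 is gray → back edge
Back edge closes the cycle CS330 → CS401 → CS120 → CS230 → CS330; its vertices are {CS120, CS230, CS330, CS401}.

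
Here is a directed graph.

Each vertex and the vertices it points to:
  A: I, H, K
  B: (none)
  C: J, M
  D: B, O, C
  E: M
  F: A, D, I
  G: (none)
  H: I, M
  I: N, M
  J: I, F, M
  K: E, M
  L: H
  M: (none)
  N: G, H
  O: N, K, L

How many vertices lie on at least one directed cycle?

A vertex is on a directed cycle iff it belongs to a strongly connected component of size ≥ 2 (or has a self-loop).
The vertices on cycles are {C, D, F, H, I, J, N} — 7 in total.

7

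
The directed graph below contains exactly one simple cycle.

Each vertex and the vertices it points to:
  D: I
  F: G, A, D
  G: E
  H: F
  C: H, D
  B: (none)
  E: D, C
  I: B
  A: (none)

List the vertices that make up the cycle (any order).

DFS with gray/black marking from H:
H gray
  F gray
    G gray
      E gray
        D gray
          I gray
            B gray
            B black
          I black
        D black
        C gray
          C→H: H is gray → back edge
Back edge closes the cycle H → F → G → E → C → H; its vertices are {C, E, F, G, H}.

C, E, F, G, H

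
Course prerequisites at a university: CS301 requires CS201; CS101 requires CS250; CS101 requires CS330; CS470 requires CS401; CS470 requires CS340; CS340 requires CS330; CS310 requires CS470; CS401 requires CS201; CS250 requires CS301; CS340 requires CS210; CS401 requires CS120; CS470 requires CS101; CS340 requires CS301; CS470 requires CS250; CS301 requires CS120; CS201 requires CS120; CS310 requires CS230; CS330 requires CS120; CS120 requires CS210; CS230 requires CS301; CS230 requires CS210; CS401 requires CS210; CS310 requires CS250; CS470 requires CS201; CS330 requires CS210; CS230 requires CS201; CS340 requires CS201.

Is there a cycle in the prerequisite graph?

No

DFS with white/gray/black marking, starting from CS330:
CS330 gray
  CS120 gray
    CS210 gray
    CS210 black
  CS120 black
  CS330→CS210: CS210 black — skip
CS330 black
CS230 gray
  CS301 gray
    CS201 gray
      CS201→CS120: CS120 black — skip
    CS201 black
    CS301→CS120: CS120 black — skip
  CS301 black
  CS230→CS201: CS201 black — skip
  CS230→CS210: CS210 black — skip
CS230 black
CS250 gray
  CS250→CS301: CS301 black — skip
CS250 black
CS470 gray
  CS340 gray
    CS340→CS301: CS301 black — skip
    CS340→CS210: CS210 black — skip
    CS340→CS330: CS330 black — skip
    CS340→CS201: CS201 black — skip
  CS340 black
  CS470→CS201: CS201 black — skip
  CS101 gray
    CS101→CS330: CS330 black — skip
    CS101→CS250: CS250 black — skip
  CS101 black
  CS470→CS250: CS250 black — skip
  CS401 gray
    CS401→CS120: CS120 black — skip
    CS401→CS201: CS201 black — skip
    CS401→CS210: CS210 black — skip
  CS401 black
CS470 black
CS310 gray
  CS310→CS470: CS470 black — skip
  CS310→CS250: CS250 black — skip
  CS310→CS230: CS230 black — skip
CS310 black
Every edge goes to a white or black vertex — no back edge, so the graph is acyclic.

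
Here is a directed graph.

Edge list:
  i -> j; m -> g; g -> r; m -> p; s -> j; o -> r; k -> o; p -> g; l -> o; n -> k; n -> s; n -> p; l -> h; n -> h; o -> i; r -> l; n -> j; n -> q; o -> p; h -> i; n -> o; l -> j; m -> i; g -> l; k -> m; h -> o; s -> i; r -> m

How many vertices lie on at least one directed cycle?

7

A vertex is on a directed cycle iff it belongs to a strongly connected component of size ≥ 2 (or has a self-loop).
The vertices on cycles are {g, h, l, m, o, p, r} — 7 in total.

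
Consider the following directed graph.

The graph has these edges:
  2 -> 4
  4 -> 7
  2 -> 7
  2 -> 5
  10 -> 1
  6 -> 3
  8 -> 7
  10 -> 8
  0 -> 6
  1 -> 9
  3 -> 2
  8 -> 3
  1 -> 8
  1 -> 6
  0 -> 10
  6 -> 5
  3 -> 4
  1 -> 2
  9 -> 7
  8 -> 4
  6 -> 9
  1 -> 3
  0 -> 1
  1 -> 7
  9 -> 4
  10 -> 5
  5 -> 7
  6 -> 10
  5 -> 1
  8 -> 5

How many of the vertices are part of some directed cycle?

A vertex is on a directed cycle iff it belongs to a strongly connected component of size ≥ 2 (or has a self-loop).
The vertices on cycles are {1, 2, 3, 5, 6, 8, 10} — 7 in total.

7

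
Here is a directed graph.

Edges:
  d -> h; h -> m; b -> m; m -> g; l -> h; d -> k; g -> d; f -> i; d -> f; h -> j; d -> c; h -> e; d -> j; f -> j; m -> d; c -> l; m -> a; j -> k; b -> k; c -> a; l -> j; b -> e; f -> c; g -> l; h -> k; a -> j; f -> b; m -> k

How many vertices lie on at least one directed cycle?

A vertex is on a directed cycle iff it belongs to a strongly connected component of size ≥ 2 (or has a self-loop).
The vertices on cycles are {b, c, d, f, g, h, l, m} — 8 in total.

8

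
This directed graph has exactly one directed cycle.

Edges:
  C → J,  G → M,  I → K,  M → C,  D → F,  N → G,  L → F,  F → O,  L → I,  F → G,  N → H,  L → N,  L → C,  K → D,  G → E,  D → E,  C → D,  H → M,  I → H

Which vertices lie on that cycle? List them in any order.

DFS with gray/black marking from C:
C gray
  D gray
    E gray
    E black
    F gray
      G gray
        G→E: E black — skip
        M gray
          M→C: C is gray → back edge
Back edge closes the cycle C → D → F → G → M → C; its vertices are {C, D, F, G, M}.

C, D, F, G, M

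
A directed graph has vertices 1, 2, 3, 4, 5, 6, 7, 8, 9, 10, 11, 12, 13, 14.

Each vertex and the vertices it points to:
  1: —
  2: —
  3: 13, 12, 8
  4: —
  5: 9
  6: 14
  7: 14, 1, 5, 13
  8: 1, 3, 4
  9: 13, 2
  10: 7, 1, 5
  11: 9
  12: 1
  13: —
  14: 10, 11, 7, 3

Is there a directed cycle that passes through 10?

Yes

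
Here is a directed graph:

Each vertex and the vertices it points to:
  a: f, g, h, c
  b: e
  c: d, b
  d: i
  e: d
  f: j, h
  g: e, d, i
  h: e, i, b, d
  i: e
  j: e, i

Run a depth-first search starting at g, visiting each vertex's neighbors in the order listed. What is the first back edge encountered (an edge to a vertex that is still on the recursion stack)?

i->e

DFS from g (visiting each vertex's neighbors in the order listed); mark gray on enter, black on exit:
g gray
  e gray
    d gray
      i gray
        i→e: e is gray → back edge
First back edge: i → e.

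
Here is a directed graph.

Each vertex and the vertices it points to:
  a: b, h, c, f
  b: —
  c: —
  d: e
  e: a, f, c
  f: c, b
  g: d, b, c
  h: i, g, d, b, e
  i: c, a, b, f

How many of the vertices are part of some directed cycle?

6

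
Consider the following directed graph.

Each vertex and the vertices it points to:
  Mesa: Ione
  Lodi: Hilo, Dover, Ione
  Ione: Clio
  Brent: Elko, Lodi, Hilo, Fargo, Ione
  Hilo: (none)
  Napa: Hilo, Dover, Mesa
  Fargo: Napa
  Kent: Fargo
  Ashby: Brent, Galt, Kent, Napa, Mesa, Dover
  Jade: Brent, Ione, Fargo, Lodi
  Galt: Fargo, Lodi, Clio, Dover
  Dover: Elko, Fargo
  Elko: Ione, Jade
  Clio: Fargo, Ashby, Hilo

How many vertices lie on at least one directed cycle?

A vertex is on a directed cycle iff it belongs to a strongly connected component of size ≥ 2 (or has a self-loop).
The vertices on cycles are {Clio, Elko, Galt, Ione, Jade, Kent, Lodi, Mesa, Napa, Ashby, Brent, Dover, Fargo} — 13 in total.

13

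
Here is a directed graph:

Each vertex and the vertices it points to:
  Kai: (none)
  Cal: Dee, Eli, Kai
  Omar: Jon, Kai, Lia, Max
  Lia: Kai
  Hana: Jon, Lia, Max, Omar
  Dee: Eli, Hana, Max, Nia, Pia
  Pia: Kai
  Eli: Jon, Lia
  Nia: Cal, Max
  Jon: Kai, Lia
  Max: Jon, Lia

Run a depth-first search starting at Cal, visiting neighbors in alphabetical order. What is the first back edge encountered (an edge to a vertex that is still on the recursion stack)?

Nia->Cal

DFS from Cal (visiting neighbors in alphabetical order); mark gray on enter, black on exit:
Cal gray
  Dee gray
    Eli gray
      Jon gray
        Kai gray
        Kai black
        Lia gray
          Lia→Kai: Kai black — skip
        Lia black
      Jon black
      Eli→Lia: Lia black — skip
    Eli black
    Hana gray
      Hana→Jon: Jon black — skip
      Hana→Lia: Lia black — skip
      Max gray
        Max→Jon: Jon black — skip
        Max→Lia: Lia black — skip
      Max black
      Omar gray
        Omar→Jon: Jon black — skip
        Omar→Kai: Kai black — skip
        Omar→Lia: Lia black — skip
        Omar→Max: Max black — skip
      Omar black
    Hana black
    Dee→Max: Max black — skip
    Nia gray
      Nia→Cal: Cal is gray → back edge
First back edge: Nia → Cal.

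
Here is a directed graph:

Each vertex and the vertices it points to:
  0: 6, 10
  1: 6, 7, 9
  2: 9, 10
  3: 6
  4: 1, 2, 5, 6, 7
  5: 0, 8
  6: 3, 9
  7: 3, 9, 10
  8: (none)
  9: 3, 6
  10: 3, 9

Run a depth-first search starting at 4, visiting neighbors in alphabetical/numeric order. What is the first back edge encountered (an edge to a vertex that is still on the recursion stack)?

3→6

DFS from 4 (visiting neighbors in alphabetical/numeric order); mark gray on enter, black on exit:
4 gray
  1 gray
    6 gray
      3 gray
        3→6: 6 is gray → back edge
First back edge: 3 → 6.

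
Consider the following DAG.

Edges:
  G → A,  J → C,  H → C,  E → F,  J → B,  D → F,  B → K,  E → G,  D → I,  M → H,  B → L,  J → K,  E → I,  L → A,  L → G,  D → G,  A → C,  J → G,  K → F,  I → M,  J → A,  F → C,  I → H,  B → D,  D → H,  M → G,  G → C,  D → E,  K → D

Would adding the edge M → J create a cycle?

Adding M→J creates a cycle iff J can already reach M.
Path from J: J → B → D → I → M.
So J → … → M → J is a cycle.

Yes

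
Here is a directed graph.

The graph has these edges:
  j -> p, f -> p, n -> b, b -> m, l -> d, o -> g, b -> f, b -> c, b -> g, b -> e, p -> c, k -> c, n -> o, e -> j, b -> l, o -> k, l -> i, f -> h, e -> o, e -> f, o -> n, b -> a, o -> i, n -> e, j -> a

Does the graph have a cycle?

Yes

DFS with white/gray/black marking, starting from i:
i gray
i black
a gray
a black
h gray
h black
p gray
  c gray
  c black
p black
d gray
d black
o gray
  k gray
    k→c: c black — skip
  k black
  n gray
    e gray
      e→o: o is gray → back edge
Back edge found, so a cycle exists: o → n → e → o.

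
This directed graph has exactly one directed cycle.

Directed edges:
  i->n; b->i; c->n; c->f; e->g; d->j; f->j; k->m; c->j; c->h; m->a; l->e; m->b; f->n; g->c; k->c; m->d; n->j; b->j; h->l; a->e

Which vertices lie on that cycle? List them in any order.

c, e, g, h, l

DFS with gray/black marking from c:
c gray
  f gray
    j gray
    j black
    n gray
      n→j: j black — skip
    n black
  f black
  c→n: n black — skip
  c→j: j black — skip
  h gray
    l gray
      e gray
        g gray
          g→c: c is gray → back edge
Back edge closes the cycle c → h → l → e → g → c; its vertices are {c, e, g, h, l}.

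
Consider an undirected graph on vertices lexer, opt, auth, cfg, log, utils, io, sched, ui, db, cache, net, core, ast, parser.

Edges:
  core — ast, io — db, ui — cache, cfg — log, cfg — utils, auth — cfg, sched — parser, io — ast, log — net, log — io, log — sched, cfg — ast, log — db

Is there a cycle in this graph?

Yes

DFS, tracking each vertex's parent; an edge to a visited non-parent vertex closes a cycle.
Start from parser:
visit parser (parent –)
  visit sched (parent parser)
    sched–parser: parent, skip
    visit log (parent sched)
      visit net (parent log)
        net–log: parent, skip
      visit db (parent log)
        db–log: parent, skip
        visit io (parent db)
          visit ast (parent io)
            ast–io: parent, skip
            visit cfg (parent ast)
              cfg–log: log visited and ≠ parent → cycle
Cycle: log – db – io – ast – cfg – log.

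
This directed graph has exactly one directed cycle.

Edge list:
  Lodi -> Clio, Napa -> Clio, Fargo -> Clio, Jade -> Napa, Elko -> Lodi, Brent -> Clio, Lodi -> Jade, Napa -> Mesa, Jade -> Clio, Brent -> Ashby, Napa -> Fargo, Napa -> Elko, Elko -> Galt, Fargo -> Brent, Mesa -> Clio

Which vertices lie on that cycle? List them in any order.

DFS with gray/black marking from Napa:
Napa gray
  Fargo gray
    Clio gray
    Clio black
    Brent gray
      Ashby gray
      Ashby black
      Brent→Clio: Clio black — skip
    Brent black
  Fargo black
  Napa→Clio: Clio black — skip
  Mesa gray
    Mesa→Clio: Clio black — skip
  Mesa black
  Elko gray
    Galt gray
    Galt black
    Lodi gray
      Lodi→Clio: Clio black — skip
      Jade gray
        Jade→Clio: Clio black — skip
        Jade→Napa: Napa is gray → back edge
Back edge closes the cycle Napa → Elko → Lodi → Jade → Napa; its vertices are {Elko, Jade, Lodi, Napa}.

Elko, Jade, Lodi, Napa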